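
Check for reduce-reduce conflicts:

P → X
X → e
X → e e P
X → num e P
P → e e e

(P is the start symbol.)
Yes — I9: [P → e e e .] vs [X → e .]

Augment with P' → P and build the canonical LR(0) collection (I0 = CLOSURE({[P' → . P]}), then GOTO on every symbol after a dot until no new states appear). It has 10 states:
  I0: { [P → . X], [P → . e e e], [P' → . P], [X → . e e P], [X → . e], [X → . num e P] }  — shift
  I1: { [P' → P .] }  — accept
  I2: { [P → X .] }  — reduce
  I3: { [P → e . e e], [X → e . e P], [X → e .] }  — shift, reduce
  I4: { [X → num . e P] }  — shift
  I5: { [P → . X], [P → . e e e], [X → . e e P], [X → . e], [X → . num e P], [X → num e . P] }  — shift
  I6: { [X → num e P .] }  — reduce
  I7: { [P → . X], [P → . e e e], [P → e e . e], [X → . e e P], [X → . e], [X → . num e P], [X → e e . P] }  — shift
  I8: { [X → e e P .] }  — reduce
  I9: { [P → e . e e], [P → e e e .], [X → e . e P], [X → e .] }  — shift, 2 reduces

I9 contains complete items [P → e e e .], [X → e .] — reduce-reduce conflict.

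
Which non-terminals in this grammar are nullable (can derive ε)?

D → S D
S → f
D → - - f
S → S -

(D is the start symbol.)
None

A non-terminal is nullable if it can derive ε (the empty string): either it has an ε-production, or it has a production whose right-hand side consists entirely of nullable non-terminals.

There are no ε-productions, so no non-terminal can derive ε.
No non-terminals are nullable.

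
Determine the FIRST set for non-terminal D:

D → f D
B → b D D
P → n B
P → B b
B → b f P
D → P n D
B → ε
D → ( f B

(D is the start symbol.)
{ '(', 'b', 'f', 'n' }

To compute FIRST(D), examine every production with D on the left-hand side, reading each right-hand side left to right until a non-nullable symbol is reached.

FIRST sets of the other non-terminals involved (by the same procedure, iterated to a fixed point):
  FIRST(P) = { 'b', 'n' }

From D → f D:
  - f is a terminal: add 'f' and stop
From D → P n D:
  - P is a non-terminal: add FIRST(P) \ {ε} = { 'b', 'n' }
    P is not nullable, so stop
From D → ( f B:
  - '(' is a terminal: add '(' and stop

Collecting: FIRST(D) = { '(', 'b', 'f', 'n' }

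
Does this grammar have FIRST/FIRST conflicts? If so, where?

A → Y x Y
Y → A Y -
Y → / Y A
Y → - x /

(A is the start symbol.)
Yes. Y → A Y '-' / Y → '/' Y A on { '/' }; Y → A Y '-' / Y → '-' x '/' on { '-' }

A FIRST/FIRST conflict occurs when two productions N → α and N → β for the same non-terminal have FIRST(α) ∩ FIRST(β) ≠ ∅ (with ε ∈ FIRST of a nullable right-hand side, so two nullable alternatives also conflict).

FIRST sets of the non-terminals at (or reachable through a nullable prefix from) the front of some alternative:
  FIRST(A) = { '-', '/' }

Productions for Y:
  Y → A Y -: FIRST = { '-', '/' }
  Y → / Y A: FIRST = { '/' }
  Y → - x /: FIRST = { '-' }
A has only one production, so no FIRST/FIRST conflict is possible there.

Conflict for Y: Y → A Y - and Y → / Y A
  Overlap: { '/' }
Conflict for Y: Y → A Y - and Y → - x /
  Overlap: { '-' }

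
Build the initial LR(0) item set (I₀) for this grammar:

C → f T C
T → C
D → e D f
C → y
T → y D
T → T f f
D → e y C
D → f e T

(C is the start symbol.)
First, augment the grammar with C' → C
I₀ = CLOSURE({ [C' → . C] }):
  [C' → . C] has the dot before C: add [C → . f T C], [C → . y]
No further items can be added.

I₀ = { [C → . f T C], [C → . y], [C' → . C] }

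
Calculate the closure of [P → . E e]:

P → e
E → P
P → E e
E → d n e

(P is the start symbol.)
{ [E → . P], [E → . d n e], [P → . E e], [P → . e] }

Start with: [P → . E e]
  [P → . E e] has the dot before E: add [E → . P], [E → . d n e]
  [E → . P] has the dot before P: add [P → . e]
No further items can be added.

CLOSURE = { [E → . P], [E → . d n e], [P → . E e], [P → . e] }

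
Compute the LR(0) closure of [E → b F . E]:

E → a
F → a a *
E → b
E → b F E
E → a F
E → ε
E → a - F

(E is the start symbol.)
{ [E → . a - F], [E → . a F], [E → . a], [E → . b F E], [E → . b], [E → .], [E → b F . E] }

Start with: [E → b F . E]
  [E → b F . E] has the dot before E: add [E → . a], [E → . b], [E → . b F E], [E → . a F], [E → .], [E → . a - F]
No further items can be added.

CLOSURE = { [E → . a - F], [E → . a F], [E → . a], [E → . b F E], [E → . b], [E → .], [E → b F . E] }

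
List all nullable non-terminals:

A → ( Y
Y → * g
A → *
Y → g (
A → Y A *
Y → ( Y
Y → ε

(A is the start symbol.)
{ 'Y' }

A non-terminal is nullable if it can derive ε (the empty string): either it has an ε-production, or it has a production whose right-hand side consists entirely of nullable non-terminals.

ε-productions: Y → ε
So Y is immediately nullable.
No further non-terminal can be added: every production for the remaining non-terminals contains a terminal or a non-nullable non-terminal.
Nullable = { 'Y' }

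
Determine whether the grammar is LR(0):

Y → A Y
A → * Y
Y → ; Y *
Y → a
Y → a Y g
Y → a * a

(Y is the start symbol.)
No. Shift-reduce conflict between [Y → a .] and [A → . * Y]

Augment with Y' → Y and build the canonical LR(0) collection (I0 = CLOSURE({[Y' → . Y]}), then GOTO on every symbol after a dot until no new states appear). It has 14 states:
  I0: { [A → . * Y], [Y → . ; Y *], [Y → . A Y], [Y → . a * a], [Y → . a Y g], [Y → . a], [Y' → . Y] }  — shift
  I1: { [A → * . Y], [A → . * Y], [Y → . ; Y *], [Y → . A Y], [Y → . a * a], [Y → . a Y g], [Y → . a] }  — shift
  I2: { [A → . * Y], [Y → . ; Y *], [Y → . A Y], [Y → . a * a], [Y → . a Y g], [Y → . a], [Y → ; . Y *] }  — shift
  I3: { [A → . * Y], [Y → . ; Y *], [Y → . A Y], [Y → . a * a], [Y → . a Y g], [Y → . a], [Y → A . Y] }  — shift
  I4: { [Y' → Y .] }  — accept
  I5: { [A → . * Y], [Y → . ; Y *], [Y → . A Y], [Y → . a * a], [Y → . a Y g], [Y → . a], [Y → a . * a], [Y → a . Y g], [Y → a .] }  — shift, reduce
  I6: { [A → * . Y], [A → . * Y], [Y → . ; Y *], [Y → . A Y], [Y → . a * a], [Y → . a Y g], [Y → . a], [Y → a * . a] }  — shift
  I7: { [Y → a Y . g] }  — shift
  I8: { [Y → a Y g .] }  — reduce
  I9: { [A → * Y .] }  — reduce
  I10: { [A → . * Y], [Y → . ; Y *], [Y → . A Y], [Y → . a * a], [Y → . a Y g], [Y → . a], [Y → a * a .], [Y → a . * a], [Y → a . Y g], [Y → a .] }  — shift, 2 reduces
  I11: { [Y → A Y .] }  — reduce
  I12: { [Y → ; Y . *] }  — shift
  I13: { [Y → ; Y * .] }  — reduce

Conflict in state I5:
  Shift-reduce conflict between [Y → a .] and [A → . * Y]
So the grammar is NOT LR(0).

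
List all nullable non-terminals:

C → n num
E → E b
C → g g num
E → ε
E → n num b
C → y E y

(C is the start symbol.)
A non-terminal is nullable if it can derive ε (the empty string): either it has an ε-production, or it has a production whose right-hand side consists entirely of nullable non-terminals.

ε-productions: E → ε
So E is immediately nullable.
No further non-terminal can be added: every production for the remaining non-terminals contains a terminal or a non-nullable non-terminal.
Nullable = { 'E' }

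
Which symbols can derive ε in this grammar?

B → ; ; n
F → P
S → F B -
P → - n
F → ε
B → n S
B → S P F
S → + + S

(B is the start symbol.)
{ 'F' }

ε-productions: F → ε
So F is immediately nullable.
No further non-terminal can be added: every production for the remaining non-terminals contains a terminal or a non-nullable non-terminal.
Nullable = { 'F' }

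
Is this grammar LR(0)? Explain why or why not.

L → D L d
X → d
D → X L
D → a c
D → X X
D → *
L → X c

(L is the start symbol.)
No. Shift-reduce conflict between [D → X X .] and [D → . *]

A grammar is LR(0) if no state in the canonical LR(0) collection has:
  - both a shift item (dot before a terminal) and a complete item (shift-reduce conflict), or
  - two or more complete items (reduce-reduce conflict; the accept item [L' → L .] counts as a complete item here).

Augment with L' → L and build the canonical LR(0) collection (I0 = CLOSURE({[L' → . L]}), then GOTO on every symbol after a dot until no new states appear). It has 13 states:
  I0: { [D → . *], [D → . X L], [D → . X X], [D → . a c], [L → . D L d], [L → . X c], [L' → . L], [X → . d] }  — shift
  I1: { [D → * .] }  — reduce
  I2: { [D → . *], [D → . X L], [D → . X X], [D → . a c], [L → . D L d], [L → . X c], [L → D . L d], [X → . d] }  — shift
  I3: { [L' → L .] }  — accept
  I4: { [D → . *], [D → . X L], [D → . X X], [D → . a c], [D → X . L], [D → X . X], [L → . D L d], [L → . X c], [L → X . c], [X → . d] }  — shift
  I5: { [D → a . c] }  — shift
  I6: { [X → d .] }  — reduce
  I7: { [D → a c .] }  — reduce
  I8: { [D → X L .] }  — reduce
  I9: { [D → . *], [D → . X L], [D → . X X], [D → . a c], [D → X . L], [D → X . X], [D → X X .], [L → . D L d], [L → . X c], [L → X . c], [X → . d] }  — shift, reduce
  I10: { [L → X c .] }  — reduce
  I11: { [L → D L . d] }  — shift
  I12: { [L → D L d .] }  — reduce

Conflict in state I9:
  Shift-reduce conflict between [D → X X .] and [D → . *]
So the grammar is NOT LR(0).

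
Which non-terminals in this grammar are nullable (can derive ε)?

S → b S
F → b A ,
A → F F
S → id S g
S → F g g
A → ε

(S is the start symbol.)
A non-terminal is nullable if it can derive ε (the empty string): either it has an ε-production, or it has a production whose right-hand side consists entirely of nullable non-terminals.

ε-productions: A → ε
So A is immediately nullable.
No further non-terminal can be added: every production for the remaining non-terminals contains a terminal or a non-nullable non-terminal.
Nullable = { 'A' }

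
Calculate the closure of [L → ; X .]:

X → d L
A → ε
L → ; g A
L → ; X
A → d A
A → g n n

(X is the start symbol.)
{ [L → ; X .] }

To compute CLOSURE, for each item [A → α.Bβ] where B is a non-terminal, add [B → .γ] for all productions B → γ; repeat for the newly added items until nothing changes.

Start with: [L → ; X .]
The dot is at the end, so nothing is added.

CLOSURE = { [L → ; X .] }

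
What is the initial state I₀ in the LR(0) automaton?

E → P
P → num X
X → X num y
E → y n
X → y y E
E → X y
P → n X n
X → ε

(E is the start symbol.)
{ [E → . P], [E → . X y], [E → . y n], [E' → . E], [P → . n X n], [P → . num X], [X → . X num y], [X → . y y E], [X → .] }

First, augment the grammar with E' → E
I₀ = CLOSURE({ [E' → . E] }):
  [E' → . E] has the dot before E: add [E → . P], [E → . y n], [E → . X y]
  [E → . P] has the dot before P: add [P → . num X], [P → . n X n]
  [E → . X y] has the dot before X: add [X → . X num y], [X → . y y E], [X → .]
No further items can be added.

I₀ = { [E → . P], [E → . X y], [E → . y n], [E' → . E], [P → . n X n], [P → . num X], [X → . X num y], [X → . y y E], [X → .] }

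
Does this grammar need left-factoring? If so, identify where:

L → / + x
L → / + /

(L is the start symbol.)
Left-factoring is needed when two productions for the same non-terminal
share a common prefix on the right-hand side.

Productions for L:
  L → / + x
  L → / + /

Found common prefix '/ +' in productions for L

Answer: Yes, L has productions with common prefix '/ +'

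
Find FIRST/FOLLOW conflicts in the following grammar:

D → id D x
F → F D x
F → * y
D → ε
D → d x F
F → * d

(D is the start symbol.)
A FIRST/FOLLOW conflict occurs when a non-terminal N has a nullable alternative N → β (β ⇒* ε) and another alternative N → α with FIRST(α) ∩ FOLLOW(N) ≠ ∅: on such a lookahead the parser cannot decide between expanding α and letting N vanish via β.

Nullable non-terminals: D.

D: nullable alternative(s) D → ε; FOLLOW(D) = { $, 'x' }
  D → id D x: FIRST \ {ε} = { 'id' } — disjoint from FOLLOW(D)
  D → ε: FIRST \ {ε} = { } — this is the only nullable alternative, skip
  D → d x F: FIRST \ {ε} = { 'd' } — disjoint from FOLLOW(D)

F has no nullable alternative, so no FIRST/FOLLOW check is needed there.

No FIRST/FOLLOW conflicts found.

Answer: No FIRST/FOLLOW conflicts.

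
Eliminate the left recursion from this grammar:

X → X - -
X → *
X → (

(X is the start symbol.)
X → * X'
X → ( X'
X' → - - X'
X' → ε

X is directly left-recursive. The standard transformation for
  A → A α₁ | ... | A α_m | β₁ | ... | β_n
is
  A  → β₁ A' | ... | β_n A'
  A' → α₁ A' | ... | α_m A' | ε

X → * becomes X → * X'
X → ( becomes X → ( X'
X → X - - becomes X' → - - X'
Add X' → ε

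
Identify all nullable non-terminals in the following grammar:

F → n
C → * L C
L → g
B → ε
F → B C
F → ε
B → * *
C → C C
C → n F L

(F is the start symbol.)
{ 'B', 'F' }

A non-terminal is nullable if it can derive ε (the empty string): either it has an ε-production, or it has a production whose right-hand side consists entirely of nullable non-terminals.

ε-productions: B → ε, F → ε
So B, F are immediately nullable.
No further non-terminal can be added: every production for the remaining non-terminals contains a terminal or a non-nullable non-terminal.
Nullable = { 'B', 'F' }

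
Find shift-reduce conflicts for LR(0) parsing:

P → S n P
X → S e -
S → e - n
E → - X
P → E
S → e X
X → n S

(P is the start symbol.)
No shift-reduce conflicts

A shift-reduce conflict occurs when an LR(0) state has both:
  - a complete (reduce) item [A → α .] (dot at the end), and
  - a shift item [B → β . c γ] (dot before a terminal).

Augment with P' → P and build the canonical LR(0) collection (I0 = CLOSURE({[P' → . P]}), then GOTO on every symbol after a dot until no new states appear). It has 17 states:
  I0: { [E → . - X], [P → . E], [P → . S n P], [P' → . P], [S → . e - n], [S → . e X] }  — shift
  I1: { [E → - . X], [S → . e - n], [S → . e X], [X → . S e -], [X → . n S] }  — shift
  I2: { [P → E .] }  — reduce
  I3: { [P' → P .] }  — accept
  I4: { [P → S . n P] }  — shift
  I5: { [S → . e - n], [S → . e X], [S → e . - n], [S → e . X], [X → . S e -], [X → . n S] }  — shift
  I6: { [S → e - . n] }  — shift
  I7: { [X → S . e -] }  — shift
  I8: { [S → e X .] }  — reduce
  I9: { [S → . e - n], [S → . e X], [X → n . S] }  — shift
  I10: { [X → n S .] }  — reduce
  I11: { [X → S e . -] }  — shift
  I12: { [X → S e - .] }  — reduce
  I13: { [S → e - n .] }  — reduce
  I14: { [E → . - X], [P → . E], [P → . S n P], [P → S n . P], [S → . e - n], [S → . e X] }  — shift
  I15: { [P → S n P .] }  — reduce
  I16: { [E → - X .] }  — reduce

No state contains both a complete item and a shift item.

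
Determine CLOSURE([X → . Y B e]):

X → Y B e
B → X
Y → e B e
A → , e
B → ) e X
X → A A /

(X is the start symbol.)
{ [X → . Y B e], [Y → . e B e] }

To compute CLOSURE, for each item [A → α.Bβ] where B is a non-terminal, add [B → .γ] for all productions B → γ; repeat for the newly added items until nothing changes.

Start with: [X → . Y B e]
  [X → . Y B e] has the dot before Y: add [Y → . e B e]
No further items can be added.

CLOSURE = { [X → . Y B e], [Y → . e B e] }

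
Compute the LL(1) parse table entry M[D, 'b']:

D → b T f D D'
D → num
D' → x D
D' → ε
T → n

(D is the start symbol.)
D → b T f D D'

To find M[D, 'b'], we find productions for D where 'b' is in the predict set (PREDICT(N → α) = (FIRST(α) \ {ε}) ∪ (FOLLOW(N) if α ⇒* ε)).

D → b T f D D': PREDICT = { 'b' }
  'b' is in predict set, so this production goes in M[D, 'b']
D → num: PREDICT = { 'num' }

M[D, 'b'] = D → b T f D D'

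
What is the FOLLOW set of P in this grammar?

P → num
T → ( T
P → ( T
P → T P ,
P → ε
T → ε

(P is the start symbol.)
{ $, ',' }

To compute FOLLOW(P), find every occurrence of P on a right-hand side N → α P β: add FIRST(β) \ {ε}, and if β is empty or nullable also add FOLLOW(N). Iterate to a fixed point.

P is the start symbol, so $ ∈ FOLLOW(P).
In P → T P ,: P is followed by ',', add FIRST(',') \ {ε} = { ',' }

Taking the union: FOLLOW(P) = { $, ',' }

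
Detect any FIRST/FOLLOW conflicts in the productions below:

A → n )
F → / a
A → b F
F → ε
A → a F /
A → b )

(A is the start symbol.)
Yes. F → '/' a with FOLLOW(F) on { '/' }

A FIRST/FOLLOW conflict occurs when a non-terminal N has a nullable alternative N → β (β ⇒* ε) and another alternative N → α with FIRST(α) ∩ FOLLOW(N) ≠ ∅: on such a lookahead the parser cannot decide between expanding α and letting N vanish via β.

Nullable non-terminals: F.

F: nullable alternative(s) F → ε; FOLLOW(F) = { $, '/' }
  F → / a: FIRST \ {ε} = { '/' } — overlaps FOLLOW(F) on { '/' }: CONFLICT
  F → ε: FIRST \ {ε} = { } — this is the only nullable alternative, skip

A has no nullable alternative, so no FIRST/FOLLOW check is needed there.

So the grammar has 1 FIRST/FOLLOW conflict (marked CONFLICT above).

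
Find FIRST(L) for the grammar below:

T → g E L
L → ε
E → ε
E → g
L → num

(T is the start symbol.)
{ 'num', ε }

From L → ε:
  - ε-production, so ε ∈ FIRST(L)
From L → num:
  - num is a terminal: add 'num' and stop

Collecting: FIRST(L) = { 'num', ε }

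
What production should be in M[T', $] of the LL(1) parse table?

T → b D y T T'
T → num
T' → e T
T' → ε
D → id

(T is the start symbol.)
T' → ε

To find M[T', $], we find productions for T' where $ is in the predict set (PREDICT(N → α) = (FIRST(α) \ {ε}) ∪ (FOLLOW(N) if α ⇒* ε)).

Relevant sets:
  FOLLOW(T') = { $, 'e' }

T' → e T: PREDICT = { 'e' }
T' → ε: PREDICT = { $, 'e' }
  $ is in predict set, so this production goes in M[T', $]

M[T', $] = T' → ε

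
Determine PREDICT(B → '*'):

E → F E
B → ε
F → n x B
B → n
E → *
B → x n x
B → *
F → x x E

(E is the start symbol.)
PREDICT(B → '*') = (FIRST(RHS) \ {ε}) ∪ (FOLLOW(B) if ε ∈ FIRST(RHS), i.e. RHS ⇒* ε)
FIRST('*') = { '*' }
ε ∉ FIRST('*'), so FOLLOW(B) is not added.
PREDICT(B → '*') = { '*' }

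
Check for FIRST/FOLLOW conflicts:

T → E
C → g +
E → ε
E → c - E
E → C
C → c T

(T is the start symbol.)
No FIRST/FOLLOW conflicts.

A FIRST/FOLLOW conflict occurs when a non-terminal N has a nullable alternative N → β (β ⇒* ε) and another alternative N → α with FIRST(α) ∩ FOLLOW(N) ≠ ∅: on such a lookahead the parser cannot decide between expanding α and letting N vanish via β.

Nullable non-terminals: E, T.
FIRST sets used below: FIRST(C) = { 'c', 'g' }

E: nullable alternative(s) E → ε; FOLLOW(E) = { $ }
  E → ε: FIRST \ {ε} = { } — this is the only nullable alternative, skip
  E → c - E: FIRST \ {ε} = { 'c' } — disjoint from FOLLOW(E)
  E → C: FIRST \ {ε} = { 'c', 'g' } — disjoint from FOLLOW(E)
T has a nullable alternative but only one production, so nothing to check.

C has no nullable alternative, so no FIRST/FOLLOW check is needed there.

No FIRST/FOLLOW conflicts found.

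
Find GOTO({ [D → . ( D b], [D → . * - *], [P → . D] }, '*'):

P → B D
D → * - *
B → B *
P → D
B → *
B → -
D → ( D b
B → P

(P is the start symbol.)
GOTO(I, '*') = CLOSURE({ [A → αX.β] : [A → α.Xβ] ∈ I, X = '*' })

Items with dot before '*', with the dot advanced:
  [D → . * - *] → [D → * . - *]
Closure adds nothing (no advanced item has the dot before a non-terminal).

GOTO = { [D → * . - *] }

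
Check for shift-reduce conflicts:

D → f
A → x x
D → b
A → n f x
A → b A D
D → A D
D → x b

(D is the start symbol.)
Yes — I3: [D → b .] vs [A → . b A D]

Augment with D' → D and build the canonical LR(0) collection (I0 = CLOSURE({[D' → . D]}), then GOTO on every symbol after a dot until no new states appear). It has 16 states:
  I0: { [A → . b A D], [A → . n f x], [A → . x x], [D → . A D], [D → . b], [D → . f], [D → . x b], [D' → . D] }  — shift
  I1: { [A → . b A D], [A → . n f x], [A → . x x], [D → . A D], [D → . b], [D → . f], [D → . x b], [D → A . D] }  — shift
  I2: { [D' → D .] }  — accept
  I3: { [A → . b A D], [A → . n f x], [A → . x x], [A → b . A D], [D → b .] }  — shift, reduce
  I4: { [D → f .] }  — reduce
  I5: { [A → n . f x] }  — shift
  I6: { [A → x . x], [D → x . b] }  — shift
  I7: { [D → x b .] }  — reduce
  I8: { [A → x x .] }  — reduce
  I9: { [A → n f . x] }  — shift
  I10: { [A → n f x .] }  — reduce
  I11: { [A → . b A D], [A → . n f x], [A → . x x], [A → b A . D], [D → . A D], [D → . b], [D → . f], [D → . x b] }  — shift
  I12: { [A → . b A D], [A → . n f x], [A → . x x], [A → b . A D] }  — shift
  I13: { [A → x . x] }  — shift
  I14: { [A → b A D .] }  — reduce
  I15: { [D → A D .] }  — reduce

I3 contains reduce item [D → b .] and shift items [A → . b A D], [A → . n f x], [A → . x x] — shift-reduce conflict.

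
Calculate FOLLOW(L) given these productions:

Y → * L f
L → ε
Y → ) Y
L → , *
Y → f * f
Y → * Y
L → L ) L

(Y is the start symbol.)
{ ')', 'f' }

To compute FOLLOW(L), find every occurrence of L on a right-hand side N → α L β: add FIRST(β) \ {ε}, and if β is empty or nullable also add FOLLOW(N). Iterate to a fixed point.

In Y → * L f: L is followed by f, add FIRST(f) \ {ε} = { 'f' }
In L → L ) L: L is followed by ')' L, add FIRST(')' L) \ {ε} = { ')' }
In L → L ) L: L is at the end; this adds FOLLOW(L) to itself — nothing new

Taking the union: FOLLOW(L) = { ')', 'f' }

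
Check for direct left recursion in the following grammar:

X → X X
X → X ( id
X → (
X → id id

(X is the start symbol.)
Yes, X is left-recursive

X → X X: LEFT RECURSIVE (starts with X)
X → X ( id: LEFT RECURSIVE (starts with X)
X → (: starts with '('
X → id id: starts with id

The grammar has direct left recursion on: X.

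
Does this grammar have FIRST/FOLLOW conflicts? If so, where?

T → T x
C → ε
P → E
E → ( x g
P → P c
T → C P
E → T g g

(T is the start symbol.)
No FIRST/FOLLOW conflicts.

A FIRST/FOLLOW conflict occurs when a non-terminal N has a nullable alternative N → β (β ⇒* ε) and another alternative N → α with FIRST(α) ∩ FOLLOW(N) ≠ ∅: on such a lookahead the parser cannot decide between expanding α and letting N vanish via β.

Nullable non-terminals: C.
C has a nullable alternative but only one production, so nothing to check.

E, P, T have no nullable alternative, so no FIRST/FOLLOW check is needed there.

No FIRST/FOLLOW conflicts found.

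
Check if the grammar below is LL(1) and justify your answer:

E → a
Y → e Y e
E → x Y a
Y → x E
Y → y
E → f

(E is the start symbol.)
Yes, the grammar is LL(1).

A grammar is LL(1) if for each non-terminal N with multiple productions, the predict sets of those productions are pairwise disjoint, where PREDICT(N → α) = (FIRST(α) \ {ε}) ∪ (FOLLOW(N) if α ⇒* ε).

For E:
  PREDICT(E → a) = { 'a' }
  PREDICT(E → x Y a) = { 'x' }
  PREDICT(E → f) = { 'f' }
For Y:
  PREDICT(Y → e Y e) = { 'e' }
  PREDICT(Y → x E) = { 'x' }
  PREDICT(Y → y) = { 'y' }

All predict sets are disjoint. The grammar IS LL(1).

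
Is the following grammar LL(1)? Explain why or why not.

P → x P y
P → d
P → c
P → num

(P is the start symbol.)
Yes, the grammar is LL(1).

A grammar is LL(1) if for each non-terminal N with multiple productions, the predict sets of those productions are pairwise disjoint, where PREDICT(N → α) = (FIRST(α) \ {ε}) ∪ (FOLLOW(N) if α ⇒* ε).

For P:
  PREDICT(P → x P y) = { 'x' }
  PREDICT(P → d) = { 'd' }
  PREDICT(P → c) = { 'c' }
  PREDICT(P → num) = { 'num' }

All predict sets are disjoint. The grammar IS LL(1).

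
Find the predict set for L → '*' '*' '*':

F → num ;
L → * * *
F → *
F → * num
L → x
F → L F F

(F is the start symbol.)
PREDICT(L → '*' '*' '*') = (FIRST(RHS) \ {ε}) ∪ (FOLLOW(L) if ε ∈ FIRST(RHS), i.e. RHS ⇒* ε)
FIRST('*' '*' '*') = { '*' }
ε ∉ FIRST('*' '*' '*'), so FOLLOW(L) is not added.
PREDICT(L → '*' '*' '*') = { '*' }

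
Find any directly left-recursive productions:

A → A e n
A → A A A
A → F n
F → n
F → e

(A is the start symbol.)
Yes, A is left-recursive

Direct left recursion occurs when N → N α for some non-terminal N (the right-hand side begins with the left-hand side itself).

A → A e n: LEFT RECURSIVE (starts with A)
A → A A A: LEFT RECURSIVE (starts with A)
A → F n: starts with F
F → n: starts with n
F → e: starts with e

The grammar has direct left recursion on: A.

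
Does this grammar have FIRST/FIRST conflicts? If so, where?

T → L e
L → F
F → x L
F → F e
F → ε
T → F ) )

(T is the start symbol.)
FIRST sets of the non-terminals at (or reachable through a nullable prefix from) the front of some alternative:
  FIRST(L) = { 'e', 'x', ε }
  FIRST(F) = { 'e', 'x', ε }

Productions for T:
  T → L e: FIRST = { 'e', 'x' }
  T → F ) ): FIRST = { ')', 'e', 'x' }
Productions for F:
  F → x L: FIRST = { 'x' }
  F → F e: FIRST = { 'e', 'x' }
  F → ε: FIRST = { ε }
L has only one production, so no FIRST/FIRST conflict is possible there.

Conflict for T: T → L e and T → F ) )
  Overlap: { 'e', 'x' }
Conflict for F: F → x L and F → F e
  Overlap: { 'x' }

Answer: Yes. T → L e / T → F ')' ')' on { 'e', 'x' }; F → x L / F → F e on { 'x' }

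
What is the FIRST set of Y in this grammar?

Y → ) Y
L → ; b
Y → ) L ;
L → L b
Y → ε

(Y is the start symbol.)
To compute FIRST(Y), examine every production with Y on the left-hand side, reading each right-hand side left to right until a non-nullable symbol is reached.

From Y → ) Y:
  - ')' is a terminal: add ')' and stop
From Y → ) L ;:
  - ')' is a terminal: add ')' and stop
From Y → ε:
  - ε-production, so ε ∈ FIRST(Y)

Collecting: FIRST(Y) = { ')', ε }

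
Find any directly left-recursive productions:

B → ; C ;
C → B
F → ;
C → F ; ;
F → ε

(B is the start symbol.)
No direct left recursion

Direct left recursion occurs when N → N α for some non-terminal N (the right-hand side begins with the left-hand side itself).

B → ; C ;: starts with ';'
C → B: starts with B
F → ;: starts with ';'
C → F ; ;: starts with F
F → ε: starts with ε

No direct left recursion found.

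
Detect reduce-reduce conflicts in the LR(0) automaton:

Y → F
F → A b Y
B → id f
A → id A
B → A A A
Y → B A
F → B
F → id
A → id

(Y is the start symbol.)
Augment with Y' → Y and build the canonical LR(0) collection (I0 = CLOSURE({[Y' → . Y]}), then GOTO on every symbol after a dot until no new states appear). It has 14 states:
  I0: { [A → . id A], [A → . id], [B → . A A A], [B → . id f], [F → . A b Y], [F → . B], [F → . id], [Y → . B A], [Y → . F], [Y' → . Y] }  — shift
  I1: { [A → . id A], [A → . id], [B → A . A A], [F → A . b Y] }  — shift
  I2: { [A → . id A], [A → . id], [F → B .], [Y → B . A] }  — shift, reduce
  I3: { [Y → F .] }  — reduce
  I4: { [Y' → Y .] }  — accept
  I5: { [A → . id A], [A → . id], [A → id . A], [A → id .], [B → id . f], [F → id .] }  — shift, 2 reduces
  I6: { [A → id A .] }  — reduce
  I7: { [B → id f .] }  — reduce
  I8: { [A → . id A], [A → . id], [A → id . A], [A → id .] }  — shift, reduce
  I9: { [Y → B A .] }  — reduce
  I10: { [A → . id A], [A → . id], [B → A A . A] }  — shift
  I11: { [A → . id A], [A → . id], [B → . A A A], [B → . id f], [F → . A b Y], [F → . B], [F → . id], [F → A b . Y], [Y → . B A], [Y → . F] }  — shift
  I12: { [F → A b Y .] }  — reduce
  I13: { [B → A A A .] }  — reduce

I5 contains complete items [A → id .], [F → id .] — reduce-reduce conflict.

Answer: Yes — I5: [A → id .] vs [F → id .]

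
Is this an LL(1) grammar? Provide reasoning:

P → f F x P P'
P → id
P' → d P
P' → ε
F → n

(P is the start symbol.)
A grammar is LL(1) if for each non-terminal N with multiple productions, the predict sets of those productions are pairwise disjoint, where PREDICT(N → α) = (FIRST(α) \ {ε}) ∪ (FOLLOW(N) if α ⇒* ε).

Relevant sets:
  FOLLOW(P') = { $, 'd' }

For P:
  PREDICT(P → f F x P P') = { 'f' }
  PREDICT(P → id) = { 'id' }
For P':
  PREDICT(P' → d P) = { 'd' }
  PREDICT(P' → ε) = { $, 'd' }
F has a single production, so nothing to check there.

Conflict found: Predict set conflict for P': { 'd' }
The grammar is NOT LL(1).

Answer: No. Predict set conflict for P': { 'd' }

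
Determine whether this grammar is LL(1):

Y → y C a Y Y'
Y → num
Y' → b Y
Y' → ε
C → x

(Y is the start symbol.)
Relevant sets:
  FOLLOW(Y') = { $, 'b' }

For Y:
  PREDICT(Y → y C a Y Y') = { 'y' }
  PREDICT(Y → num) = { 'num' }
For Y':
  PREDICT(Y' → b Y) = { 'b' }
  PREDICT(Y' → ε) = { $, 'b' }
C has a single production, so nothing to check there.

Conflict found: Predict set conflict for Y': { 'b' }
The grammar is NOT LL(1).

Answer: No. Predict set conflict for Y': { 'b' }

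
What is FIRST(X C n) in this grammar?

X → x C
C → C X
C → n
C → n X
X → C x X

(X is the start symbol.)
{ 'n', 'x' }

FIRST sets of the non-terminals involved (from the grammar, by fixed-point iteration):
  FIRST(X) = { 'n', 'x' }

To compute FIRST(X C n), process the symbols left to right:
Symbol X is a non-terminal. Add FIRST(X) \ {ε} = { 'n', 'x' }
X is not nullable (ε ∉ FIRST(X)), so stop here.
FIRST(X C n) = { 'n', 'x' }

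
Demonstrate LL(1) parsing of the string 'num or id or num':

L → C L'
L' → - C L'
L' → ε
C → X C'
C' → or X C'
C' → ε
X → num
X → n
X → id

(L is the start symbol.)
LL(1) parsing maintains a stack (initially the start symbol over $) and the input. At each step: if the stack top is a terminal, match it against the current input token; if it is a non-terminal N, replace it with the RHS of M[N, lookahead] (the unique production whose predict set contains the lookahead).

Stack is shown with the top on the left.

Stack         Input               Action
----------------------------------------
L $           num or id or num $  output L → C L'
C L' $        num or id or num $  output C → X C'
X C' L' $     num or id or num $  output X → num
num C' L' $   num or id or num $  match 'num'
C' L' $       or id or num $      output C' → or X C'
or X C' L' $  or id or num $      match 'or'
X C' L' $     id or num $         output X → id
id C' L' $    id or num $         match 'id'
C' L' $       or num $            output C' → or X C'
or X C' L' $  or num $            match 'or'
X C' L' $     num $               output X → num
num C' L' $   num $               match 'num'
C' L' $       $                   output C' → ε
L' $          $                   output L' → ε
$             $                   accept

The string is accepted.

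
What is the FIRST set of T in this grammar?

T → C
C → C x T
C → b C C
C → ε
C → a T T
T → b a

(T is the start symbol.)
{ 'a', 'b', 'x', ε }

FIRST sets of the other non-terminals involved (by the same procedure, iterated to a fixed point):
  FIRST(C) = { 'a', 'b', 'x', ε }

From T → C:
  - C is a non-terminal: add FIRST(C) \ {ε} = { 'a', 'b', 'x' }
    C is nullable and nothing follows, so the whole right-hand side can vanish: ε ∈ FIRST(T)
From T → b a:
  - b is a terminal: add 'b' and stop

Collecting: FIRST(T) = { 'a', 'b', 'x', ε }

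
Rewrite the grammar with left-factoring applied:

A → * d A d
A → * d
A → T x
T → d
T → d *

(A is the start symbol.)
A → * d A'
A' → A d
A' → ε
A → T x
T → d T'
T' → ε
T' → *

Left-factoring transforms A → αβ₁ | αβ₂ into A → αA' and A' → β₁ | β₂
(α is the longest common prefix among the alternatives). Repeat until
no nonterminal has two alternatives with a common prefix.

Round 1: A has alternatives sharing prefix '* d'. Introduce A': A → * d A'
  Add: A' → A d
  Add: A' → ε

Round 2: T has alternatives sharing prefix 'd'. Introduce T': T → d T'
  Add: T' → ε
  Add: T' → *

No remaining common prefixes — done.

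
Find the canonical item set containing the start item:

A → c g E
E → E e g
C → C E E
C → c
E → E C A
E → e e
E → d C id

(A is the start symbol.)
First, augment the grammar with A' → A
I₀ = CLOSURE({ [A' → . A] }):
  [A' → . A] has the dot before A: add [A → . c g E]
No further items can be added.

I₀ = { [A → . c g E], [A' → . A] }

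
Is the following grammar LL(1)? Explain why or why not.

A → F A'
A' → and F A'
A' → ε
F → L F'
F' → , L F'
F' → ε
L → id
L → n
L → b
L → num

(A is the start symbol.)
A grammar is LL(1) if for each non-terminal N with multiple productions, the predict sets of those productions are pairwise disjoint, where PREDICT(N → α) = (FIRST(α) \ {ε}) ∪ (FOLLOW(N) if α ⇒* ε).

Relevant sets:
  FOLLOW(A') = { $ }
  FOLLOW(F') = { $, 'and' }

For A':
  PREDICT(A' → and F A') = { 'and' }
  PREDICT(A' → ε) = { $ }
For F':
  PREDICT(F' → ',' L F') = { ',' }
  PREDICT(F' → ε) = { $, 'and' }
For L:
  PREDICT(L → id) = { 'id' }
  PREDICT(L → n) = { 'n' }
  PREDICT(L → b) = { 'b' }
  PREDICT(L → num) = { 'num' }
A, F have a single production, so nothing to check there.

All predict sets are disjoint. The grammar IS LL(1).

Answer: Yes, the grammar is LL(1).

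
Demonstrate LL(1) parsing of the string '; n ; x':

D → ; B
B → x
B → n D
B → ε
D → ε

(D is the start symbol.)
Stack is shown with the top on the left.

Stack  Input      Action
------------------------
D $    ; n ; x $  output D → ; B
; B $  ; n ; x $  match ';'
B $    n ; x $    output B → n D
n D $  n ; x $    match 'n'
D $    ; x $      output D → ; B
; B $  ; x $      match ';'
B $    x $        output B → x
x $    x $        match 'x'
$      $          accept

The string is accepted.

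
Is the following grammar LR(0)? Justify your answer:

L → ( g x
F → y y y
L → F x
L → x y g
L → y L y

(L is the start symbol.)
Augment with L' → L and build the canonical LR(0) collection (I0 = CLOSURE({[L' → . L]}), then GOTO on every symbol after a dot until no new states appear). It has 15 states:
  I0: { [F → . y y y], [L → . ( g x], [L → . F x], [L → . x y g], [L → . y L y], [L' → . L] }  — shift
  I1: { [L → ( . g x] }  — shift
  I2: { [L → F . x] }  — shift
  I3: { [L' → L .] }  — accept
  I4: { [L → x . y g] }  — shift
  I5: { [F → . y y y], [F → y . y y], [L → . ( g x], [L → . F x], [L → . x y g], [L → . y L y], [L → y . L y] }  — shift
  I6: { [L → y L . y] }  — shift
  I7: { [F → . y y y], [F → y . y y], [F → y y . y], [L → . ( g x], [L → . F x], [L → . x y g], [L → . y L y], [L → y . L y] }  — shift
  I8: { [F → . y y y], [F → y . y y], [F → y y . y], [F → y y y .], [L → . ( g x], [L → . F x], [L → . x y g], [L → . y L y], [L → y . L y] }  — shift, reduce
  I9: { [L → y L y .] }  — reduce
  I10: { [L → x y . g] }  — shift
  I11: { [L → x y g .] }  — reduce
  I12: { [L → F x .] }  — reduce
  I13: { [L → ( g . x] }  — shift
  I14: { [L → ( g x .] }  — reduce

Conflict in state I8:
  Shift-reduce conflict between [F → y y y .] and [F → . y y y]
So the grammar is NOT LR(0).

Answer: No. Shift-reduce conflict between [F → y y y .] and [F → . y y y]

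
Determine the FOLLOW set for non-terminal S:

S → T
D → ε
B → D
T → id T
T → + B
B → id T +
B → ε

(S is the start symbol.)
S is the start symbol, so $ ∈ FOLLOW(S).
S does not occur on any right-hand side.

Taking the union: FOLLOW(S) = { $ }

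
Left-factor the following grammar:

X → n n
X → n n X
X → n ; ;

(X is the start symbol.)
X → n X'
X' → n X''
X'' → ε
X'' → X
X' → ; ;

Left-factoring transforms A → αβ₁ | αβ₂ into A → αA' and A' → β₁ | β₂
(α is the longest common prefix among the alternatives). Repeat until
no nonterminal has two alternatives with a common prefix.

Round 1: X has alternatives sharing prefix 'n'. Introduce X': X → n X'
  Add: X' → n
  Add: X' → n X
  Add: X' → ; ;

Round 2: X' has alternatives sharing prefix 'n'. Introduce X'': X' → n X''
  Add: X'' → ε
  Add: X'' → X

No remaining common prefixes — done.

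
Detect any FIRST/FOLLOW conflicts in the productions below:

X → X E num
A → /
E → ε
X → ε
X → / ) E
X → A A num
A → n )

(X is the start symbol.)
Yes. X → X E num with FOLLOW(X) on { 'num' }

Nullable non-terminals: E, X.
FIRST sets used below: FIRST(X) = { '/', 'n', 'num', ε }, FIRST(E) = { ε }, FIRST(A) = { '/', 'n' }
E has a nullable alternative but only one production, so nothing to check.

X: nullable alternative(s) X → ε; FOLLOW(X) = { $, 'num' }
  X → X E num: FIRST \ {ε} = { '/', 'n', 'num' } — overlaps FOLLOW(X) on { 'num' }: CONFLICT
  X → ε: FIRST \ {ε} = { } — this is the only nullable alternative, skip
  X → / ) E: FIRST \ {ε} = { '/' } — disjoint from FOLLOW(X)
  X → A A num: FIRST \ {ε} = { '/', 'n' } — disjoint from FOLLOW(X)

A has no nullable alternative, so no FIRST/FOLLOW check is needed there.

So the grammar has 1 FIRST/FOLLOW conflict (marked CONFLICT above).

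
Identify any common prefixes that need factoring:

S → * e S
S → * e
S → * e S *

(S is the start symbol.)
Left-factoring is needed when two productions for the same non-terminal
share a common prefix on the right-hand side.

Productions for S:
  S → * e S
  S → * e
  S → * e S *

Found common prefix '* e' in productions for S

Answer: Yes, S has productions with common prefix '* e'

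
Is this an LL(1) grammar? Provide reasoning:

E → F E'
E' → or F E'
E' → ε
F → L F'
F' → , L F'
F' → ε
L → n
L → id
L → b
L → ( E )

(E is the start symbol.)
Yes, the grammar is LL(1).

A grammar is LL(1) if for each non-terminal N with multiple productions, the predict sets of those productions are pairwise disjoint, where PREDICT(N → α) = (FIRST(α) \ {ε}) ∪ (FOLLOW(N) if α ⇒* ε).

Relevant sets:
  FOLLOW(E') = { $, ')' }
  FOLLOW(F') = { $, ')', 'or' }

For E':
  PREDICT(E' → or F E') = { 'or' }
  PREDICT(E' → ε) = { $, ')' }
For F':
  PREDICT(F' → ',' L F') = { ',' }
  PREDICT(F' → ε) = { $, ')', 'or' }
For L:
  PREDICT(L → n) = { 'n' }
  PREDICT(L → id) = { 'id' }
  PREDICT(L → b) = { 'b' }
  PREDICT(L → '(' E ')') = { '(' }
E, F have a single production, so nothing to check there.

All predict sets are disjoint. The grammar IS LL(1).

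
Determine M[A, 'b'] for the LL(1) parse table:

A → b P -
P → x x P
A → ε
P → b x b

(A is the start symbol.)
To find M[A, 'b'], we find productions for A where 'b' is in the predict set (PREDICT(N → α) = (FIRST(α) \ {ε}) ∪ (FOLLOW(N) if α ⇒* ε)).

Relevant sets:
  FOLLOW(A) = { $ }

A → b P -: PREDICT = { 'b' }
  'b' is in predict set, so this production goes in M[A, 'b']
A → ε: PREDICT = { $ }

M[A, 'b'] = A → b P -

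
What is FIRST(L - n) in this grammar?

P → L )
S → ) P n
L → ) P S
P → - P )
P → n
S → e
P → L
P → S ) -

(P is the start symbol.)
FIRST sets of the non-terminals involved (from the grammar, by fixed-point iteration):
  FIRST(L) = { ')' }

To compute FIRST(L - n), process the symbols left to right:
Symbol L is a non-terminal. Add FIRST(L) \ {ε} = { ')' }
L is not nullable (ε ∉ FIRST(L)), so stop here.
FIRST(L - n) = { ')' }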